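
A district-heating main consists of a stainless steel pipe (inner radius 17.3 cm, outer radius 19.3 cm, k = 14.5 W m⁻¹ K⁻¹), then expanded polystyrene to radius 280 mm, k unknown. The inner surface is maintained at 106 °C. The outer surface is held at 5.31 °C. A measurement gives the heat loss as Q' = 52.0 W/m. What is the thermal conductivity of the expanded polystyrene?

k = 0.0306 W/m·K

ΣR = ΔT/Q' = |106 − 5.31|/52.0 = 1.936 m·K/W
Known resistances:
  R'_stainless steel = ln(0.193/0.173)/(2πk) = 0.1094/(2π·14.5) = 0.001201 m·K/W
R_expanded polystyrene = ΣR − ΣR_known = 1.936 − 0.001201 = 1.935 m·K/W
ln(r₂/r₁)/(2πk) = 1.935 ⇒ k = 0.3721/(2π·1.935) = 0.0306 W/m·K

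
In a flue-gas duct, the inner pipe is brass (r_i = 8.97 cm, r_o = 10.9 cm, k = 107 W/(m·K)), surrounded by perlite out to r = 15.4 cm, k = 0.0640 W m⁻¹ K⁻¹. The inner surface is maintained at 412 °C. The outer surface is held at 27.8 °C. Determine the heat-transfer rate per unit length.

Q' = 447 W/m

Resistance network (inner→outer):
  R'_brass = ln(0.109/0.0897)/(2πk) = 0.1949/(2π·107) = 2.899×10^-4 m·K/W
  R'_perlite = ln(0.154/0.109)/(2πk) = 0.3456/(2π·0.0640) = 0.8594 m·K/W
ΣR = 2.899×10^-4 + 0.8594 = 0.8597 m·K/W
Q' = ΔT/ΣR = (412 °C − 27.8 °C)/0.8597 = 447 W/m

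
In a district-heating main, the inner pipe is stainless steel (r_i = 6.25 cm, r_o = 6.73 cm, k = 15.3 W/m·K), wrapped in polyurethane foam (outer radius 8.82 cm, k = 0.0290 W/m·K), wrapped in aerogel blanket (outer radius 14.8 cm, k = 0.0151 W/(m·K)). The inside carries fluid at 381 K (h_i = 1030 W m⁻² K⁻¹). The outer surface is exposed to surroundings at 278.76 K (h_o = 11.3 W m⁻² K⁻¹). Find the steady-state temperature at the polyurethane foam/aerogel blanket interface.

Treat each layer as a resistance in series:
  R'_conv,in = 1/(2πr h) = 1/(2π·0.0625·1030) = 0.002472 m·K/W
  R'_stainless steel = ln(0.0673/0.0625)/(2πk) = 0.07399/(2π·15.3) = 7.697×10^-4 m·K/W
  R'_polyurethane foam = ln(0.0882/0.0673)/(2πk) = 0.2704/(2π·0.0290) = 1.484 m·K/W
  R'_aerogel blanket = ln(0.148/0.0882)/(2πk) = 0.5176/(2π·0.0151) = 5.456 m·K/W
  R'_conv,out = 1/(2πr h) = 1/(2π·0.148·11.3) = 0.09517 m·K/W
ΣR = 0.002472 + 7.697×10^-4 + 1.484 + 5.456 + 0.09517 = 7.038 m·K/W
Q' = ΔT/ΣR = (381 K − 278.76 K)/7.038 = 14.53 W/m
From the inner boundary to the polyurethane foam/aerogel blanket interface, ΣR_partial = 1.487 m·K/W.
T_interface = T_in − Q'·ΣR_partial = 381 K − (14.53)(1.487) = 359.4 K

T = 359.4 K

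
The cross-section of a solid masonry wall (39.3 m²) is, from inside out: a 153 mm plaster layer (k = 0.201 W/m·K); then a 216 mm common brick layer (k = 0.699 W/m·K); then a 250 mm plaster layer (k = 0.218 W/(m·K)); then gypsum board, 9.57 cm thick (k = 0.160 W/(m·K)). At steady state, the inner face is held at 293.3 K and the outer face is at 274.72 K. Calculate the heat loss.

Series thermal resistances, inner to outer:
  R_plaster = L/(kA) = 0.153/(0.201·39.3) = 0.01937 K/W
  R_common brick = L/(kA) = 0.216/(0.699·39.3) = 0.007863 K/W
  R_plaster = L/(kA) = 0.250/(0.218·39.3) = 0.02918 K/W
  R_gypsum board = L/(kA) = 0.0957/(0.160·39.3) = 0.01522 K/W
ΣR = 0.01937 + 0.007863 + 0.02918 + 0.01522 = 0.07163 K/W
Q = ΔT/ΣR = (293.3 K − 274.72 K)/0.07163 = 259 W

Q = 259 W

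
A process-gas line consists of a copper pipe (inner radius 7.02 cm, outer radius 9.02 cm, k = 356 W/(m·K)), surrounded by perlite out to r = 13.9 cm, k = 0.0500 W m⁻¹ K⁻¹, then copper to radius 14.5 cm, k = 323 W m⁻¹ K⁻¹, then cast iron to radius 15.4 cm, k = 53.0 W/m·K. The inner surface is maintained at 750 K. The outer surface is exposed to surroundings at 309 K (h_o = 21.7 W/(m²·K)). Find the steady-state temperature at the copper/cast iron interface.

Resistance network (inner→outer):
  R'_copper = ln(0.0902/0.0702)/(2πk) = 0.2507/(2π·356) = 1.121×10^-4 m·K/W
  R'_perlite = ln(0.139/0.0902)/(2πk) = 0.4324/(2π·0.0500) = 1.377 m·K/W
  R'_copper = ln(0.145/0.139)/(2πk) = 0.04226/(2π·323) = 2.082×10^-5 m·K/W
  R'_cast iron = ln(0.154/0.145)/(2πk) = 0.06022/(2π·53.0) = 1.808×10^-4 m·K/W
  R'_conv,out = 1/(2πr h) = 1/(2π·0.154·21.7) = 0.04763 m·K/W
ΣR = 1.121×10^-4 + 1.377 + 2.082×10^-5 + 1.808×10^-4 + 0.04763 = 1.425 m·K/W
Q' = ΔT/ΣR = (750 K − 309 K)/1.425 = 309.5 W/m
From the inner boundary to the copper/cast iron interface, ΣR_partial = 1.377 m·K/W.
T_interface = T_in − Q'·ΣR_partial = 750 K − (309.5)(1.377) = 323.8 K

T = 323.8 K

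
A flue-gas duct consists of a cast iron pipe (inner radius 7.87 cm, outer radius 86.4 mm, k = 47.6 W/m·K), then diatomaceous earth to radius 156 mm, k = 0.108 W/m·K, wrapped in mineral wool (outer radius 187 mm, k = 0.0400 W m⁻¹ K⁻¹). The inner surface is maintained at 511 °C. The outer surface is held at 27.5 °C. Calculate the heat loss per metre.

Series thermal resistances, inner to outer:
  R'_cast iron = ln(0.0864/0.0787)/(2πk) = 0.09334/(2π·47.6) = 3.121×10^-4 m·K/W
  R'_diatomaceous earth = ln(0.156/0.0864)/(2πk) = 0.5909/(2π·0.108) = 0.8707 m·K/W
  R'_mineral wool = ln(0.187/0.156)/(2πk) = 0.1813/(2π·0.0400) = 0.7212 m·K/W
ΣR = 3.121×10^-4 + 0.8707 + 0.7212 = 1.592 m·K/W
Q' = ΔT/ΣR = (511 °C − 27.5 °C)/1.592 = 304 W/m

Q' = 304 W/m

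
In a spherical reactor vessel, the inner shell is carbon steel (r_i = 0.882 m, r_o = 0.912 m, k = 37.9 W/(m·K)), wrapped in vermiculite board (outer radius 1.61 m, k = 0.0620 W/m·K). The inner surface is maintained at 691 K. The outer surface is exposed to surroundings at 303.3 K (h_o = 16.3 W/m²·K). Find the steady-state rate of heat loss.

Q = 633 W

Treat each layer as a resistance in series:
  R_carbon steel = (1/0.882 − 1/0.912)/(4πk) = 0.03730/(4π·37.9) = 7.831×10^-5 K/W
  R_vermiculite board = (1/0.912 − 1/1.61)/(4πk) = 0.4754/(4π·0.0620) = 0.6101 K/W
  R_conv,out = 1/(4πr²h) = 1/(4π·1.61²·16.3) = 0.001883 K/W
ΣR = 7.831×10^-5 + 0.6101 + 0.001883 = 0.6121 K/W
Q = ΔT/ΣR = (691 K − 303.3 K)/0.6121 = 633 W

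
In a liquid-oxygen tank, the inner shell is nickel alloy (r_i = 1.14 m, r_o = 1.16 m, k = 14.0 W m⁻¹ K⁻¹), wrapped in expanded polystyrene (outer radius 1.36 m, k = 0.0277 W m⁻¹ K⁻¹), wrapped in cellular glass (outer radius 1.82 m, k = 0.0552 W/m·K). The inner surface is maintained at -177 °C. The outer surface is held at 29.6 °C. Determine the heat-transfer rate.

Treat each layer as a resistance in series:
  R_nickel alloy = (1/1.14 − 1/1.16)/(4πk) = 0.01512/(4π·14.0) = 8.597×10^-5 K/W
  R_expanded polystyrene = (1/1.16 − 1/1.36)/(4πk) = 0.1268/(4π·0.0277) = 0.3642 K/W
  R_cellular glass = (1/1.36 − 1/1.82)/(4πk) = 0.1858/(4π·0.0552) = 0.2679 K/W
ΣR = 8.597×10^-5 + 0.3642 + 0.2679 = 0.6322 K/W
Q = ΔT/ΣR = (-177 °C − 29.6 °C)/0.6322 = -327 W
(Negative Q ⇒ heat flows inward; heat gain = 327 W.)

Q = 327 W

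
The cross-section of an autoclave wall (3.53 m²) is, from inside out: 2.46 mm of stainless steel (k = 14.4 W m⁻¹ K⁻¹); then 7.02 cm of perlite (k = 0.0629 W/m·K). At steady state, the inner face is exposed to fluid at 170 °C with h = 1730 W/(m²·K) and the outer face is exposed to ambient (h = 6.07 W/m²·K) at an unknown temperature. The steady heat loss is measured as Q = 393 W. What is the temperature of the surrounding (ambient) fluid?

Series resistances:
  R_conv,in = 1/(hA) = 1/(1730·3.53) = 1.637×10^-4 K/W
  R_stainless steel = L/(kA) = 0.00246/(14.4·3.53) = 4.839×10^-5 K/W
  R_perlite = L/(kA) = 0.0702/(0.0629·3.53) = 0.3162 K/W
  R_conv,out = 1/(hA) = 1/(6.07·3.53) = 0.04667 K/W
ΣR = 0.3630 K/W
ΔT = Q·ΣR = 393 × 0.3630 = 142.7 K
Heat flows outward, so T_out = T_in − ΔT = 170 − 142.7 = 27.3 °C

T_out = 27.3 °C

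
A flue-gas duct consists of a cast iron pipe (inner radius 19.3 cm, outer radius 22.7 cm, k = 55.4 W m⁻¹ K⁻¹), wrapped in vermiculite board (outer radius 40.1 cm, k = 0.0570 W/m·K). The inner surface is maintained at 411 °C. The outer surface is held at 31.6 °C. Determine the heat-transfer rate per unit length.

Series thermal resistances, inner to outer:
  R'_cast iron = ln(0.227/0.193)/(2πk) = 0.1623/(2π·55.4) = 4.661×10^-4 m·K/W
  R'_vermiculite board = ln(0.401/0.227)/(2πk) = 0.5690/(2π·0.0570) = 1.589 m·K/W
ΣR = 4.661×10^-4 + 1.589 = 1.589 m·K/W
Q' = ΔT/ΣR = (411 °C − 31.6 °C)/1.589 = 239 W/m

Q' = 239 W/m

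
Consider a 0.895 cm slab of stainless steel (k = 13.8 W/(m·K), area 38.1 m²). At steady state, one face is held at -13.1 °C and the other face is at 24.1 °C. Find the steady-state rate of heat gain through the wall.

Q = kA·ΔT/L = 13.8 × 38.1 × |-13.1 °C − 24.1 °C| / 0.00895 = 2.19×10^6 W

Q = 2190 kW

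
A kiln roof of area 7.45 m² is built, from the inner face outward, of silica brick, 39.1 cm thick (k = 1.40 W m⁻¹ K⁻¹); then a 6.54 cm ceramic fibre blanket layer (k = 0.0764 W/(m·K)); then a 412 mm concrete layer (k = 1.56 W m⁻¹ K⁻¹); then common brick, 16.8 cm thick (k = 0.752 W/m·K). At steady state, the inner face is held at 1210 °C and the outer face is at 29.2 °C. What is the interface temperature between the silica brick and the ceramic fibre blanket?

T = 1007 °C

Series thermal resistances, inner to outer:
  R_silica brick = L/(kA) = 0.391/(1.40·7.45) = 0.03749 K/W
  R_ceramic fibre blanket = L/(kA) = 0.0654/(0.0764·7.45) = 0.1149 K/W
  R_concrete = L/(kA) = 0.412/(1.56·7.45) = 0.03545 K/W
  R_common brick = L/(kA) = 0.168/(0.752·7.45) = 0.02999 K/W
ΣR = 0.03749 + 0.1149 + 0.03545 + 0.02999 = 0.2178 K/W
Q = ΔT/ΣR = (1210 °C − 29.2 °C)/0.2178 = 5421 W
From the inner boundary to the silica brick/ceramic fibre blanket interface, ΣR_partial = 0.03749 K/W.
T_interface = T_in − Q·ΣR_partial = 1210 °C − (5421)(0.03749) = 1007 °C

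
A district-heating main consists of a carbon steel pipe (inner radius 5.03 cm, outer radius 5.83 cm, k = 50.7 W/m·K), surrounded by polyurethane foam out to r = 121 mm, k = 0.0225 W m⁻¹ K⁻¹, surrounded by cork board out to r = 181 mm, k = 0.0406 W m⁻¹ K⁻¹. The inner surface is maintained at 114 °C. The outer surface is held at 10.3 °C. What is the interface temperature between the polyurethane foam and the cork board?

Series thermal resistances, inner to outer:
  R'_carbon steel = ln(0.0583/0.0503)/(2πk) = 0.1476/(2π·50.7) = 4.633×10^-4 m·K/W
  R'_polyurethane foam = ln(0.121/0.0583)/(2πk) = 0.7302/(2π·0.0225) = 5.165 m·K/W
  R'_cork board = ln(0.181/0.121)/(2πk) = 0.4027/(2π·0.0406) = 1.579 m·K/W
ΣR = 4.633×10^-4 + 5.165 + 1.579 = 6.744 m·K/W
Q' = ΔT/ΣR = (114 °C − 10.3 °C)/6.744 = 15.38 W/m
From the inner boundary to the polyurethane foam/cork board interface, ΣR_partial = 5.165 m·K/W.
T_interface = T_in − Q'·ΣR_partial = 114 °C − (15.38)(5.165) = 34.6 °C

T = 34.6 °C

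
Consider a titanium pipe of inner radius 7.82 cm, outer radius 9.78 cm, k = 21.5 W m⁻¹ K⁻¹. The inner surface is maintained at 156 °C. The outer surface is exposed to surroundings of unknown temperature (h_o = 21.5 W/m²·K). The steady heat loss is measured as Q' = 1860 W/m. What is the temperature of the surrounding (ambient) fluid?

T_out = 12.1 °C

Sum the resistances:
  R'_titanium = ln(0.0978/0.0782)/(2πk) = 0.2237/(2π·21.5) = 0.001656 m·K/W
  R'_conv,out = 1/(2πr h) = 1/(2π·0.0978·21.5) = 0.07569 m·K/W
ΣR = 0.07735 m·K/W
ΔT = Q'·ΣR = 1860 × 0.07735 = 143.9 K
Heat flows outward, so T_out = T_in − ΔT = 156 − 143.9 = 12.1 °C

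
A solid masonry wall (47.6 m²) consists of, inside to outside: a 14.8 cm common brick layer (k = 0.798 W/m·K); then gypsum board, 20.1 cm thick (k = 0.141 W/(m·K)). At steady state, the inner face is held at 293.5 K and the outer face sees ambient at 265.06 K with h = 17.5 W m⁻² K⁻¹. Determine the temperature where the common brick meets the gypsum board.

T = 290.3 K

Treat each layer as a resistance in series:
  R_common brick = L/(kA) = 0.148/(0.798·47.6) = 0.003896 K/W
  R_gypsum board = L/(kA) = 0.201/(0.141·47.6) = 0.02995 K/W
  R_conv,out = 1/(hA) = 1/(17.5·47.6) = 0.001200 K/W
ΣR = 0.003896 + 0.02995 + 0.001200 = 0.03505 K/W
Q = ΔT/ΣR = (293.5 K − 265.06 K)/0.03505 = 811.4 W
From the inner boundary to the common brick/gypsum board interface, ΣR_partial = 0.003896 K/W.
T_interface = T_in − Q·ΣR_partial = 293.5 K − (811.4)(0.003896) = 290.3 K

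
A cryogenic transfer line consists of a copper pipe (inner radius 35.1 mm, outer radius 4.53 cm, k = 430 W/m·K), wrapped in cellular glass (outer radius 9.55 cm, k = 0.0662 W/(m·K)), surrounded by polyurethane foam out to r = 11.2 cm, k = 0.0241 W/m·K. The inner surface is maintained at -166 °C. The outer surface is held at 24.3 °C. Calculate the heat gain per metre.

Q' = 66.9 W/m

Series thermal resistances, inner to outer:
  R'_copper = ln(0.0453/0.0351)/(2πk) = 0.2551/(2π·430) = 9.442×10^-5 m·K/W
  R'_cellular glass = ln(0.0955/0.0453)/(2πk) = 0.7458/(2π·0.0662) = 1.793 m·K/W
  R'_polyurethane foam = ln(0.112/0.0955)/(2πk) = 0.1594/(2π·0.0241) = 1.052 m·K/W
ΣR = 9.442×10^-5 + 1.793 + 1.052 = 2.845 m·K/W
Q' = ΔT/ΣR = (-166 °C − 24.3 °C)/2.845 = -66.9 W/m
(Negative Q' ⇒ heat flows inward; heat gain = 66.9 W/m.)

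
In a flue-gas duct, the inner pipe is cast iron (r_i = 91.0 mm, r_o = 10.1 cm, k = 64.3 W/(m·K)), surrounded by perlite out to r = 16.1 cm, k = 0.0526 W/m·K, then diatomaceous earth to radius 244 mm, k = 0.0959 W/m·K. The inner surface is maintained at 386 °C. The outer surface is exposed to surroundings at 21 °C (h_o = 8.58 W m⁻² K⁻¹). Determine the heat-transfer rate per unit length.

Resistance network (inner→outer):
  R'_cast iron = ln(0.101/0.0910)/(2πk) = 0.1043/(2π·64.3) = 2.581×10^-4 m·K/W
  R'_perlite = ln(0.161/0.101)/(2πk) = 0.4663/(2π·0.0526) = 1.411 m·K/W
  R'_diatomaceous earth = ln(0.244/0.161)/(2πk) = 0.4158/(2π·0.0959) = 0.6900 m·K/W
  R'_conv,out = 1/(2πr h) = 1/(2π·0.244·8.58) = 0.07602 m·K/W
ΣR = 2.581×10^-4 + 1.411 + 0.6900 + 0.07602 = 2.177 m·K/W
Q' = ΔT/ΣR = (386 °C − 21 °C)/2.177 = 168 W/m

Q' = 168 W/m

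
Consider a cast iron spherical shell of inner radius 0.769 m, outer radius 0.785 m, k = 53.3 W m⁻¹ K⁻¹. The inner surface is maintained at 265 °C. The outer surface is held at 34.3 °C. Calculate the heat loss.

Q = 4πk·ΔT/(1/r₁ − 1/r₂) = 4π × 53.3 × 230.7 / (1/0.769 − 1/0.785) = 5.83×10^6 W

Q = 5.83×10^6 W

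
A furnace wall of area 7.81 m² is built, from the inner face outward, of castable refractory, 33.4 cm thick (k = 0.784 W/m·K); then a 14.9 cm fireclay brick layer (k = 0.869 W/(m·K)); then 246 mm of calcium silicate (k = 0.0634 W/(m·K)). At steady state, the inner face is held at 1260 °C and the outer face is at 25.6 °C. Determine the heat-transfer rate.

Q = 2150 W

Resistance network (inner→outer):
  R_castable refractory = L/(kA) = 0.334/(0.784·7.81) = 0.05455 K/W
  R_fireclay brick = L/(kA) = 0.149/(0.869·7.81) = 0.02195 K/W
  R_calcium silicate = L/(kA) = 0.246/(0.0634·7.81) = 0.4968 K/W
ΣR = 0.05455 + 0.02195 + 0.4968 = 0.5733 K/W
Q = ΔT/ΣR = (1260 °C − 25.6 °C)/0.5733 = 2150 W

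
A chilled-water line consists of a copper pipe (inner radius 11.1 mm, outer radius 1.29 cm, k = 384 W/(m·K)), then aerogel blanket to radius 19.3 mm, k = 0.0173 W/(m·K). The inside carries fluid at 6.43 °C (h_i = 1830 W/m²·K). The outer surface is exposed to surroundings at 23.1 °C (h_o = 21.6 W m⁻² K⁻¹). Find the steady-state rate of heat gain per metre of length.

Treat each layer as a resistance in series:
  R'_conv,in = 1/(2πr h) = 1/(2π·0.0111·1830) = 0.007835 m·K/W
  R'_copper = ln(0.0129/0.0111)/(2πk) = 0.1503/(2π·384) = 6.229×10^-5 m·K/W
  R'_aerogel blanket = ln(0.0193/0.0129)/(2πk) = 0.4029/(2π·0.0173) = 3.706 m·K/W
  R'_conv,out = 1/(2πr h) = 1/(2π·0.0193·21.6) = 0.3818 m·K/W
ΣR = 0.007835 + 6.229×10^-5 + 3.706 + 0.3818 = 4.096 m·K/W
Q' = ΔT/ΣR = (6.43 °C − 23.1 °C)/4.096 = -4.07 W/m
(Negative Q' ⇒ heat flows inward; heat gain = 4.07 W/m.)

Q' = 4.07 W/m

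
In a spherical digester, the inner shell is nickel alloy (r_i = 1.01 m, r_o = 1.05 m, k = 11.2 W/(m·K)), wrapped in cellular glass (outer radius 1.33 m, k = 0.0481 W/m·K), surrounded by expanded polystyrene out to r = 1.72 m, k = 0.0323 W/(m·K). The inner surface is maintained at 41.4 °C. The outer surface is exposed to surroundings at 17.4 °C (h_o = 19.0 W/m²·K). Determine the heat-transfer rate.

Q = 31.9 W

Treat each layer as a resistance in series:
  R_nickel alloy = (1/1.01 − 1/1.05)/(4πk) = 0.03772/(4π·11.2) = 2.680×10^-4 K/W
  R_cellular glass = (1/1.05 − 1/1.33)/(4πk) = 0.2005/(4π·0.0481) = 0.3317 K/W
  R_expanded polystyrene = (1/1.33 − 1/1.72)/(4πk) = 0.1705/(4π·0.0323) = 0.4200 K/W
  R_conv,out = 1/(4πr²h) = 1/(4π·1.72²·19.0) = 0.001416 K/W
ΣR = 2.680×10^-4 + 0.3317 + 0.4200 + 0.001416 = 0.7534 K/W
Q = ΔT/ΣR = (41.4 °C − 17.4 °C)/0.7534 = 31.9 W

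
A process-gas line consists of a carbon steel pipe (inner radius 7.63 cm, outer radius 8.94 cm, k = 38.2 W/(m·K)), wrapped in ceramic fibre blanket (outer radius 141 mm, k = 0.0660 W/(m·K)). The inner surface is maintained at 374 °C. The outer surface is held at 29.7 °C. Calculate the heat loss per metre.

Q' = 313 W/m

Resistance network (inner→outer):
  R'_carbon steel = ln(0.0894/0.0763)/(2πk) = 0.1584/(2π·38.2) = 6.602×10^-4 m·K/W
  R'_ceramic fibre blanket = ln(0.141/0.0894)/(2πk) = 0.4556/(2π·0.0660) = 1.099 m·K/W
ΣR = 6.602×10^-4 + 1.099 = 1.100 m·K/W
Q' = ΔT/ΣR = (374 °C − 29.7 °C)/1.100 = 313 W/m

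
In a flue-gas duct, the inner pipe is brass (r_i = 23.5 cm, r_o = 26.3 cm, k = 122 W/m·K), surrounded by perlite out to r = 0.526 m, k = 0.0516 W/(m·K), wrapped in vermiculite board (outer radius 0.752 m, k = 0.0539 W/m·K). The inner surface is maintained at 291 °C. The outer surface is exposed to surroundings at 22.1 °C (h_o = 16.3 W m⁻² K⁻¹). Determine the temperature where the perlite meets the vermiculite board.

Treat each layer as a resistance in series:
  R'_brass = ln(0.263/0.235)/(2πk) = 0.1126/(2π·122) = 1.469×10^-4 m·K/W
  R'_perlite = ln(0.526/0.263)/(2πk) = 0.6931/(2π·0.0516) = 2.138 m·K/W
  R'_vermiculite board = ln(0.752/0.526)/(2πk) = 0.3574/(2π·0.0539) = 1.055 m·K/W
  R'_conv,out = 1/(2πr h) = 1/(2π·0.752·16.3) = 0.01298 m·K/W
ΣR = 1.469×10^-4 + 2.138 + 1.055 + 0.01298 = 3.206 m·K/W
Q' = ΔT/ΣR = (291 °C − 22.1 °C)/3.206 = 83.87 W/m
From the inner boundary to the perlite/vermiculite board interface, ΣR_partial = 2.138 m·K/W.
T_interface = T_in − Q'·ΣR_partial = 291 °C − (83.87)(2.138) = 112 °C

T = 112 °C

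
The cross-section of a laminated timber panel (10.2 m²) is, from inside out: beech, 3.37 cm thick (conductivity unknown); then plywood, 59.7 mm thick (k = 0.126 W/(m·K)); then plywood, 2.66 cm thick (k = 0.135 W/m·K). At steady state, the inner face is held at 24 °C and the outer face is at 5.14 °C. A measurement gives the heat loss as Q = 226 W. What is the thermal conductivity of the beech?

k = 0.187 W/m·K

ΣR = ΔT/Q = |24 − 5.14|/226 = 0.08345 K/W
Known resistances:
  R_plywood = L/(kA) = 0.0597/(0.126·10.2) = 0.04645 K/W
  R_plywood = L/(kA) = 0.0266/(0.135·10.2) = 0.01932 K/W
R_beech = ΣR − ΣR_known = 0.08345 − 0.06577 = 0.01768 K/W
L/(kA) = 0.01768 ⇒ k = 0.0337/(0.01768·10.2) = 0.187 W/m·K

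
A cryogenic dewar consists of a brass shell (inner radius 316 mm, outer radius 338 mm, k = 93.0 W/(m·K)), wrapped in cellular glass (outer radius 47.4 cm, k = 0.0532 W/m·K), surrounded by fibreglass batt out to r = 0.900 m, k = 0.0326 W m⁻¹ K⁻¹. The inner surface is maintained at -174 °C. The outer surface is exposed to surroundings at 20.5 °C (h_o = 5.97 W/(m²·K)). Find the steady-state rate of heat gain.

Q = 52.2 W

Resistance network (inner→outer):
  R_brass = (1/0.316 − 1/0.338)/(4πk) = 0.2060/(4π·93.0) = 1.762×10^-4 K/W
  R_cellular glass = (1/0.338 − 1/0.474)/(4πk) = 0.8489/(4π·0.0532) = 1.270 K/W
  R_fibreglass batt = (1/0.474 − 1/0.900)/(4πk) = 0.9986/(4π·0.0326) = 2.438 K/W
  R_conv,out = 1/(4πr²h) = 1/(4π·0.900²·5.97) = 0.01646 K/W
ΣR = 1.762×10^-4 + 1.270 + 2.438 + 0.01646 = 3.725 K/W
Q = ΔT/ΣR = (-174 °C − 20.5 °C)/3.725 = -52.2 W
(Negative Q ⇒ heat flows inward; heat gain = 52.2 W.)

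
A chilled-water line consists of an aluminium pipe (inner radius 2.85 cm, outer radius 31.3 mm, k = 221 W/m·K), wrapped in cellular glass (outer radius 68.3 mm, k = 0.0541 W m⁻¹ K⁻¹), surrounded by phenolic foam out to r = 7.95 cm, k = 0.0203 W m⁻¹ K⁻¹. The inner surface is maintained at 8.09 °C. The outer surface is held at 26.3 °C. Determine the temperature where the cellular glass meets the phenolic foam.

T = 20.1 °C

Series thermal resistances, inner to outer:
  R'_aluminium = ln(0.0313/0.0285)/(2πk) = 0.09371/(2π·221) = 6.749×10^-5 m·K/W
  R'_cellular glass = ln(0.0683/0.0313)/(2πk) = 0.7803/(2π·0.0541) = 2.296 m·K/W
  R'_phenolic foam = ln(0.0795/0.0683)/(2πk) = 0.1518/(2π·0.0203) = 1.191 m·K/W
ΣR = 6.749×10^-5 + 2.296 + 1.191 = 3.487 m·K/W
Q' = ΔT/ΣR = (8.09 °C − 26.3 °C)/3.487 = -5.222 W/m
From the inner boundary to the cellular glass/phenolic foam interface, ΣR_partial = 2.296 m·K/W.
T_interface = T_in − Q'·ΣR_partial = 8.09 °C − (-5.222)(2.296) = 20.1 °C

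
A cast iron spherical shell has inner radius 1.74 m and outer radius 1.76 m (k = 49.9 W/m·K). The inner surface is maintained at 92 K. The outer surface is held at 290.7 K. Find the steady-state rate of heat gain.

Q = 1.91×10^7 W

Q = 4πk·ΔT/(1/r₁ − 1/r₂) = 4π × 49.9 × 198.7 / (1/1.74 − 1/1.76) = 1.91×10^7 W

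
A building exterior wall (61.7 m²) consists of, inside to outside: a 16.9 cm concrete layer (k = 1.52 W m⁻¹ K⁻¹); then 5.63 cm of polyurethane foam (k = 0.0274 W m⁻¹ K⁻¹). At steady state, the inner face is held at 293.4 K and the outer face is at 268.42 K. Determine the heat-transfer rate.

Series thermal resistances, inner to outer:
  R_concrete = L/(kA) = 0.169/(1.52·61.7) = 0.001802 K/W
  R_polyurethane foam = L/(kA) = 0.0563/(0.0274·61.7) = 0.03330 K/W
ΣR = 0.001802 + 0.03330 = 0.03510 K/W
Q = ΔT/ΣR = (293.4 K − 268.42 K)/0.03510 = 712 W

Q = 712 W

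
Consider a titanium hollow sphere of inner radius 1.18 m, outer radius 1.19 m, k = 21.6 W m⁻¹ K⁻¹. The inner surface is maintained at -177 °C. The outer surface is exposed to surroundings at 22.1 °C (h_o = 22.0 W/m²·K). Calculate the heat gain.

Treat each layer as a resistance in series:
  R_titanium = (1/1.18 − 1/1.19)/(4πk) = 0.007121/(4π·21.6) = 2.624×10^-5 K/W
  R_conv,out = 1/(4πr²h) = 1/(4π·1.19²·22.0) = 0.002554 K/W
ΣR = 2.624×10^-5 + 0.002554 = 0.002580 K/W
Q = ΔT/ΣR = (-177 °C − 22.1 °C)/0.002580 = -77200 W
(Negative Q ⇒ heat flows inward; heat gain = 77200 W.)

Q = 77.2 kW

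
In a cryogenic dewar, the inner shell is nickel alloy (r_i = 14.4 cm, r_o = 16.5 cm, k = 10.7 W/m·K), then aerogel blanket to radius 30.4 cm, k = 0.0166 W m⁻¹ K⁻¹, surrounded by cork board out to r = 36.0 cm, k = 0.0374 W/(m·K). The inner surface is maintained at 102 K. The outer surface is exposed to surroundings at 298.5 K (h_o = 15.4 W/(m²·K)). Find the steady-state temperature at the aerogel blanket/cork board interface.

T = 283.1 K

Series thermal resistances, inner to outer:
  R_nickel alloy = (1/0.144 − 1/0.165)/(4πk) = 0.8838/(4π·10.7) = 0.006573 K/W
  R_aerogel blanket = (1/0.165 − 1/0.304)/(4πk) = 2.771/(4π·0.0166) = 13.28 K/W
  R_cork board = (1/0.304 − 1/0.360)/(4πk) = 0.5117/(4π·0.0374) = 1.089 K/W
  R_conv,out = 1/(4πr²h) = 1/(4π·0.360²·15.4) = 0.03987 K/W
ΣR = 0.006573 + 13.28 + 1.089 + 0.03987 = 14.42 K/W
Q = ΔT/ΣR = (102 K − 298.5 K)/14.42 = -13.63 W
From the inner boundary to the aerogel blanket/cork board interface, ΣR_partial = 13.29 K/W.
T_interface = T_in − Q·ΣR_partial = 102 K − (-13.63)(13.29) = 283.1 K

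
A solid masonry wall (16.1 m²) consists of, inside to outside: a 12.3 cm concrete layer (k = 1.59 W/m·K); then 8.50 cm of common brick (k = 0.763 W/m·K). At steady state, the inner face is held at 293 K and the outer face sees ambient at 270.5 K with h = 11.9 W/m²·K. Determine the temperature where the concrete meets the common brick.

Resistance network (inner→outer):
  R_concrete = L/(kA) = 0.123/(1.59·16.1) = 0.004805 K/W
  R_common brick = L/(kA) = 0.0850/(0.763·16.1) = 0.006919 K/W
  R_conv,out = 1/(hA) = 1/(11.9·16.1) = 0.005219 K/W
ΣR = 0.004805 + 0.006919 + 0.005219 = 0.01694 K/W
Q = ΔT/ΣR = (293 K − 270.5 K)/0.01694 = 1328 W
From the inner boundary to the concrete/common brick interface, ΣR_partial = 0.004805 K/W.
T_interface = T_in − Q·ΣR_partial = 293 K − (1328)(0.004805) = 286.6 K

T = 286.6 K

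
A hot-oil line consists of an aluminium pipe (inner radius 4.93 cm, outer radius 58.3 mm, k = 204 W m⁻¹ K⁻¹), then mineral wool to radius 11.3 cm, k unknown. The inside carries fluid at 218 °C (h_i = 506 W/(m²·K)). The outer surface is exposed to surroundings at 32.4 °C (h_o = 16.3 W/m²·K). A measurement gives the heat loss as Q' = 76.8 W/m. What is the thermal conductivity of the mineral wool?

ΣR = ΔT/Q' = |218 − 32.4|/76.8 = 2.417 m·K/W
Known resistances:
  R'_conv,in = 1/(2πr h) = 1/(2π·0.0493·506) = 0.006380 m·K/W
  R'_aluminium = ln(0.0583/0.0493)/(2πk) = 0.1677/(2π·204) = 1.308×10^-4 m·K/W
  R'_conv,out = 1/(2πr h) = 1/(2π·0.113·16.3) = 0.08641 m·K/W
R_mineral wool = ΣR − ΣR_known = 2.417 − 0.09292 = 2.324 m·K/W
ln(r₂/r₁)/(2πk) = 2.324 ⇒ k = 0.6618/(2π·2.324) = 0.0453 W/m·K

k = 0.0453 W/m·K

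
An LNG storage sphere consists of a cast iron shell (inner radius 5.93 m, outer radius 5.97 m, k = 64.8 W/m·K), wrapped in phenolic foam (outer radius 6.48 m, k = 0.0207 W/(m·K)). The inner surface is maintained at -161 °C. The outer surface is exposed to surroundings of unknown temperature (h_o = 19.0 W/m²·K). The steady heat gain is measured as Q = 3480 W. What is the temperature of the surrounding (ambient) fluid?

Sum the resistances:
  R_cast iron = (1/5.93 − 1/5.97)/(4πk) = 0.001130/(4π·64.8) = 1.388×10^-6 K/W
  R_phenolic foam = (1/5.97 − 1/6.48)/(4πk) = 0.01318/(4π·0.0207) = 0.05068 K/W
  R_conv,out = 1/(4πr²h) = 1/(4π·6.48²·19.0) = 9.974×10^-5 K/W
ΣR = 0.05078 K/W
ΔT = Q·ΣR = 3480 × 0.05078 = 176.7 K
Heat flows inward, so T_out = T_in + ΔT = -161 + 176.7 = 15.7 °C

T_out = 15.7 °C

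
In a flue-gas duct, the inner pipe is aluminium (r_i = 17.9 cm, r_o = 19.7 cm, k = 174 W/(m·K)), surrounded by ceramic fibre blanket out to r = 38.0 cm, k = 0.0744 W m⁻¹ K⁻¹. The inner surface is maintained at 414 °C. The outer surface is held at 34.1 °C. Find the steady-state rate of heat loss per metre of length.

Resistance network (inner→outer):
  R'_aluminium = ln(0.197/0.179)/(2πk) = 0.09582/(2π·174) = 8.764×10^-5 m·K/W
  R'_ceramic fibre blanket = ln(0.380/0.197)/(2πk) = 0.6570/(2π·0.0744) = 1.405 m·K/W
ΣR = 8.764×10^-5 + 1.405 = 1.405 m·K/W
Q' = ΔT/ΣR = (414 °C − 34.1 °C)/1.405 = 270 W/m

Q' = 270 W/m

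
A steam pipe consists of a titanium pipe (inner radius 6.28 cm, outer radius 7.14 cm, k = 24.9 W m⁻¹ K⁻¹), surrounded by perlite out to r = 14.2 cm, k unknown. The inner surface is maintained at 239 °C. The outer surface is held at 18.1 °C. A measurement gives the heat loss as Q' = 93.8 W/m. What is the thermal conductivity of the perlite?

ΣR = ΔT/Q' = |239 − 18.1|/93.8 = 2.355 m·K/W
Known resistances:
  R'_titanium = ln(0.0714/0.0628)/(2πk) = 0.1283/(2π·24.9) = 8.203×10^-4 m·K/W
R_perlite = ΣR − ΣR_known = 2.355 − 8.203×10^-4 = 2.354 m·K/W
ln(r₂/r₁)/(2πk) = 2.354 ⇒ k = 0.6875/(2π·2.354) = 0.0465 W/m·K

k = 0.0465 W/m·K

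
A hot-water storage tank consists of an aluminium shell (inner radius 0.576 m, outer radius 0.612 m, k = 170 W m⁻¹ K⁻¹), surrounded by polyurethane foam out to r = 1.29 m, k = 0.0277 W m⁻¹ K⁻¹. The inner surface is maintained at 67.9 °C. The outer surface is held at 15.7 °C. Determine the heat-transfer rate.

Series thermal resistances, inner to outer:
  R_aluminium = (1/0.576 − 1/0.612)/(4πk) = 0.1021/(4π·170) = 4.780×10^-5 K/W
  R_polyurethane foam = (1/0.612 − 1/1.29)/(4πk) = 0.8588/(4π·0.0277) = 2.467 K/W
ΣR = 4.780×10^-5 + 2.467 = 2.467 K/W
Q = ΔT/ΣR = (67.9 °C − 15.7 °C)/2.467 = 21.2 W

Q = 21.2 W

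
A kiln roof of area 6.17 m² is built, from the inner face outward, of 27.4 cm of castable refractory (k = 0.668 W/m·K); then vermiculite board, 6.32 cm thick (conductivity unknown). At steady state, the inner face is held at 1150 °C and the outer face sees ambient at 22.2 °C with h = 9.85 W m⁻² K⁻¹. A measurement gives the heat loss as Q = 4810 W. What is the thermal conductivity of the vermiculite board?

ΣR = ΔT/Q = |1150 − 22.2|/4810 = 0.2345 K/W
Known resistances:
  R_castable refractory = L/(kA) = 0.274/(0.668·6.17) = 0.06648 K/W
  R_conv,out = 1/(hA) = 1/(9.85·6.17) = 0.01645 K/W
R_vermiculite board = ΣR − ΣR_known = 0.2345 − 0.08293 = 0.1516 K/W
L/(kA) = 0.1516 ⇒ k = 0.0632/(0.1516·6.17) = 0.0676 W/m·K

k = 0.0676 W/m·K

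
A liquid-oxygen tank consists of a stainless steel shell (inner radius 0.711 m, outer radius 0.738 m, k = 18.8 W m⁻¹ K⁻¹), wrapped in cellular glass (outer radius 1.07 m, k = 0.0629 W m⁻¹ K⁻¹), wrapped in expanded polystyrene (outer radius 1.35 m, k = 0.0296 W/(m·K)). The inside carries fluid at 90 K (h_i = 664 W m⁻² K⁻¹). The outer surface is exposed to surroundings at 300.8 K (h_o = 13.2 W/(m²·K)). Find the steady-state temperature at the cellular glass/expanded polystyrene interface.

Treat each layer as a resistance in series:
  R_conv,in = 1/(4πr²h) = 1/(4π·0.711²·664) = 2.371×10^-4 K/W
  R_stainless steel = (1/0.711 − 1/0.738)/(4πk) = 0.05146/(4π·18.8) = 2.178×10^-4 K/W
  R_cellular glass = (1/0.738 − 1/1.07)/(4πk) = 0.4204/(4π·0.0629) = 0.5319 K/W
  R_expanded polystyrene = (1/1.07 − 1/1.35)/(4πk) = 0.1938/(4π·0.0296) = 0.5211 K/W
  R_conv,out = 1/(4πr²h) = 1/(4π·1.35²·13.2) = 0.003308 K/W
ΣR = 2.371×10^-4 + 2.178×10^-4 + 0.5319 + 0.5211 + 0.003308 = 1.057 K/W
Q = ΔT/ΣR = (90 K − 300.8 K)/1.057 = -199.4 W
From the inner boundary to the cellular glass/expanded polystyrene interface, ΣR_partial = 0.5324 K/W.
T_interface = T_in − Q·ΣR_partial = 90 K − (-199.4)(0.5324) = 196.2 K

T = 196.2 K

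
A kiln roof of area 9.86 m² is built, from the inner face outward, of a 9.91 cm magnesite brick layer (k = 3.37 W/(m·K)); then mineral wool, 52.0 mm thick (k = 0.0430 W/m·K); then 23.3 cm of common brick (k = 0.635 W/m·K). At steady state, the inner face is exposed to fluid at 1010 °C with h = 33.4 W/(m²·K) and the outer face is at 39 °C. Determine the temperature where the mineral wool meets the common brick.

T = 257 °C

Series thermal resistances, inner to outer:
  R_conv,in = 1/(hA) = 1/(33.4·9.86) = 0.003037 K/W
  R_magnesite brick = L/(kA) = 0.0991/(3.37·9.86) = 0.002982 K/W
  R_mineral wool = L/(kA) = 0.0520/(0.0430·9.86) = 0.1226 K/W
  R_common brick = L/(kA) = 0.233/(0.635·9.86) = 0.03721 K/W
ΣR = 0.003037 + 0.002982 + 0.1226 + 0.03721 = 0.1658 K/W
Q = ΔT/ΣR = (1010 °C − 39 °C)/0.1658 = 5856 W
From the inner boundary to the mineral wool/common brick interface, ΣR_partial = 0.1286 K/W.
T_interface = T_in − Q·ΣR_partial = 1010 °C − (5856)(0.1286) = 257 °C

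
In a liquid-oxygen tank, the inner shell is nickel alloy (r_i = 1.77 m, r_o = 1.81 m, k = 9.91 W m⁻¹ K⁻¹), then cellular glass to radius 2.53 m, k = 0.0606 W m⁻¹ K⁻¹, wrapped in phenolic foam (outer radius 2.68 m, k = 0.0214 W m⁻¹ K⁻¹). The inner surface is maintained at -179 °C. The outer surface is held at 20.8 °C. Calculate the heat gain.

Series thermal resistances, inner to outer:
  R_nickel alloy = (1/1.77 − 1/1.81)/(4πk) = 0.01249/(4π·9.91) = 1.003×10^-4 K/W
  R_cellular glass = (1/1.81 − 1/2.53)/(4πk) = 0.1572/(4π·0.0606) = 0.2065 K/W
  R_phenolic foam = (1/2.53 − 1/2.68)/(4πk) = 0.02212/(4π·0.0214) = 0.08226 K/W
ΣR = 1.003×10^-4 + 0.2065 + 0.08226 = 0.2889 K/W
Q = ΔT/ΣR = (-179 °C − 20.8 °C)/0.2889 = -692 W
(Negative Q ⇒ heat flows inward; heat gain = 692 W.)

Q = 692 W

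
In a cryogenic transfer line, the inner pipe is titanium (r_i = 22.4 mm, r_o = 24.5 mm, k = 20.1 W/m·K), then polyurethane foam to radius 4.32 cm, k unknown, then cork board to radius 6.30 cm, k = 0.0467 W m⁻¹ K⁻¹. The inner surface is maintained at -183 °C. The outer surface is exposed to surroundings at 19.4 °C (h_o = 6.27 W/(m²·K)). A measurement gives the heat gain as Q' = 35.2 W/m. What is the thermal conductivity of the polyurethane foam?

ΣR = ΔT/Q' = |-183 − 19.4|/35.2 = 5.750 m·K/W
Known resistances:
  R'_titanium = ln(0.0245/0.0224)/(2πk) = 0.08961/(2π·20.1) = 7.096×10^-4 m·K/W
  R'_cork board = ln(0.0630/0.0432)/(2πk) = 0.3773/(2π·0.0467) = 1.286 m·K/W
  R'_conv,out = 1/(2πr h) = 1/(2π·0.0630·6.27) = 0.4029 m·K/W
R_polyurethane foam = ΣR − ΣR_known = 5.750 − 1.690 = 4.060 m·K/W
ln(r₂/r₁)/(2πk) = 4.060 ⇒ k = 0.5672/(2π·4.060) = 0.0222 W/m·K

k = 0.0222 W/m·K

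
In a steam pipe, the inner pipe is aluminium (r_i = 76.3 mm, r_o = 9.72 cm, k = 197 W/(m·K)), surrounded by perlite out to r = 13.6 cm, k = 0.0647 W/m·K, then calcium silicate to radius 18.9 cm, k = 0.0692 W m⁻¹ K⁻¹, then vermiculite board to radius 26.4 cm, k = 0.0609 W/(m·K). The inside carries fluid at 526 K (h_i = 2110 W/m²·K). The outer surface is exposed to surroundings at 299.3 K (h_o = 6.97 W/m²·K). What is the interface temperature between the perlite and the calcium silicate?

Resistance network (inner→outer):
  R'_conv,in = 1/(2πr h) = 1/(2π·0.0763·2110) = 9.886×10^-4 m·K/W
  R'_aluminium = ln(0.0972/0.0763)/(2πk) = 0.2421/(2π·197) = 1.956×10^-4 m·K/W
  R'_perlite = ln(0.136/0.0972)/(2πk) = 0.3359/(2π·0.0647) = 0.8262 m·K/W
  R'_calcium silicate = ln(0.189/0.136)/(2πk) = 0.3291/(2π·0.0692) = 0.7569 m·K/W
  R'_vermiculite board = ln(0.264/0.189)/(2πk) = 0.3342/(2π·0.0609) = 0.8734 m·K/W
  R'_conv,out = 1/(2πr h) = 1/(2π·0.264·6.97) = 0.08649 m·K/W
ΣR = 9.886×10^-4 + 1.956×10^-4 + 0.8262 + 0.7569 + 0.8734 + 0.08649 = 2.544 m·K/W
Q' = ΔT/ΣR = (526 K − 299.3 K)/2.544 = 89.11 W/m
From the inner boundary to the perlite/calcium silicate interface, ΣR_partial = 0.8274 m·K/W.
T_interface = T_in − Q'·ΣR_partial = 526 K − (89.11)(0.8274) = 452 K

T = 452 K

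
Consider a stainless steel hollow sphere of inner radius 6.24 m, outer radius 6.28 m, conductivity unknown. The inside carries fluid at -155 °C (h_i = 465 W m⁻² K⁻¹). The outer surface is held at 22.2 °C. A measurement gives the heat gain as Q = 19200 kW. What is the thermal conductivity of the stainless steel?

ΣR = ΔT/Q = |-155 − 22.2|/1.92×10^7 = 9.229×10^-6 K/W
Known resistances:
  R_conv,in = 1/(4πr²h) = 1/(4π·6.24²·465) = 4.395×10^-6 K/W
R_stainless steel = ΣR − ΣR_known = 9.229×10^-6 − 4.395×10^-6 = 4.834×10^-6 K/W
(1/r₁−1/r₂)/(4πk) = 4.834×10^-6 ⇒ k = 0.001021/(4π·4.834×10^-6) = 16.8 W/m·K

k = 16.8 W/m·K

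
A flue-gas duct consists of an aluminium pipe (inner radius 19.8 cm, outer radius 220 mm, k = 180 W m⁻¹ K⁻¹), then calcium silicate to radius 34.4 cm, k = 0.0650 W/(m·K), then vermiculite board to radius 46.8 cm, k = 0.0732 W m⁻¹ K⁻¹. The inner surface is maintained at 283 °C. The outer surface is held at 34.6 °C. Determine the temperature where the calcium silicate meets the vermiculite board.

Treat each layer as a resistance in series:
  R'_aluminium = ln(0.220/0.198)/(2πk) = 0.1054/(2π·180) = 9.316×10^-5 m·K/W
  R'_calcium silicate = ln(0.344/0.220)/(2πk) = 0.4470/(2π·0.0650) = 1.095 m·K/W
  R'_vermiculite board = ln(0.468/0.344)/(2πk) = 0.3078/(2π·0.0732) = 0.6693 m·K/W
ΣR = 9.316×10^-5 + 1.095 + 0.6693 = 1.764 m·K/W
Q' = ΔT/ΣR = (283 °C − 34.6 °C)/1.764 = 140.8 W/m
From the inner boundary to the calcium silicate/vermiculite board interface, ΣR_partial = 1.095 m·K/W.
T_interface = T_in − Q'·ΣR_partial = 283 °C − (140.8)(1.095) = 129 °C

T = 129 °C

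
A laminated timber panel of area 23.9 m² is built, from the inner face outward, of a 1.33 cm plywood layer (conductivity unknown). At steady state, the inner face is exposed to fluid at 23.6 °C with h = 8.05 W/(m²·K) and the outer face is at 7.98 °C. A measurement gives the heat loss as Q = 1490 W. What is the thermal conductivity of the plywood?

k = 0.105 W/m·K

ΣR = ΔT/Q = |23.6 − 7.98|/1490 = 0.01048 K/W
Known resistances:
  R_conv,in = 1/(hA) = 1/(8.05·23.9) = 0.005198 K/W
R_plywood = ΣR − ΣR_known = 0.01048 − 0.005198 = 0.005282 K/W
L/(kA) = 0.005282 ⇒ k = 0.0133/(0.005282·23.9) = 0.105 W/m·K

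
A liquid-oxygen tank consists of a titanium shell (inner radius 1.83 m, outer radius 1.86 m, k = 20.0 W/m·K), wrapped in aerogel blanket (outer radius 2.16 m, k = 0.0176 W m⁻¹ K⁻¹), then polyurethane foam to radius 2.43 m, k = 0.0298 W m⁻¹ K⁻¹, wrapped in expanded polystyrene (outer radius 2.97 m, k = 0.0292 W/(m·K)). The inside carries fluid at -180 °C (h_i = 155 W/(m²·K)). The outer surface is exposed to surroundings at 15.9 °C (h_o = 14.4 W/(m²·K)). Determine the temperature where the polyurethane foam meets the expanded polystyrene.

Treat each layer as a resistance in series:
  R_conv,in = 1/(4πr²h) = 1/(4π·1.83²·155) = 1.533×10^-4 K/W
  R_titanium = (1/1.83 − 1/1.86)/(4πk) = 0.008814/(4π·20.0) = 3.507×10^-5 K/W
  R_aerogel blanket = (1/1.86 − 1/2.16)/(4πk) = 0.07467/(4π·0.0176) = 0.3376 K/W
  R_polyurethane foam = (1/2.16 − 1/2.43)/(4πk) = 0.05144/(4π·0.0298) = 0.1374 K/W
  R_expanded polystyrene = (1/2.43 − 1/2.97)/(4πk) = 0.07482/(4π·0.0292) = 0.2039 K/W
  R_conv,out = 1/(4πr²h) = 1/(4π·2.97²·14.4) = 6.265×10^-4 K/W
ΣR = 1.533×10^-4 + 3.507×10^-5 + 0.3376 + 0.1374 + 0.2039 + 6.265×10^-4 = 0.6797 K/W
Q = ΔT/ΣR = (-180 °C − 15.9 °C)/0.6797 = -288.2 W
From the inner boundary to the polyurethane foam/expanded polystyrene interface, ΣR_partial = 0.4752 K/W.
T_interface = T_in − Q·ΣR_partial = -180 °C − (-288.2)(0.4752) = -43.0 °C

T = -43.0 °C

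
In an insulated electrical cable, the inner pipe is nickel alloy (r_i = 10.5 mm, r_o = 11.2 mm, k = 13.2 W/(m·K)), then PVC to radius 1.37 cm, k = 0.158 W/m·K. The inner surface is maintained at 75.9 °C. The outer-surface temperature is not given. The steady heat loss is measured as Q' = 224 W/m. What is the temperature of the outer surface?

Series resistances:
  R'_nickel alloy = ln(0.0112/0.0105)/(2πk) = 0.06454/(2π·13.2) = 7.782×10^-4 m·K/W
  R'_PVC = ln(0.0137/0.0112)/(2πk) = 0.2015/(2π·0.158) = 0.2030 m·K/W
ΣR = 0.2037 m·K/W
ΔT = Q'·ΣR = 224 × 0.2037 = 45.63 K
Heat flows outward, so T_out = T_in − ΔT = 75.9 − 45.63 = 30.3 °C

T_out = 30.3 °C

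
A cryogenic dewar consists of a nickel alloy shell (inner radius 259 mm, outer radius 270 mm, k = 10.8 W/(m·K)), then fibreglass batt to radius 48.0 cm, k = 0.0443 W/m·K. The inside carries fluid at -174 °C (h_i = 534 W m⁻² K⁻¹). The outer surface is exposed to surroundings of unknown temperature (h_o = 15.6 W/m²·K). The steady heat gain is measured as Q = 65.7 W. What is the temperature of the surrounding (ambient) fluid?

T_out = 18.9 °C

Series resistances:
  R_conv,in = 1/(4πr²h) = 1/(4π·0.259²·534) = 0.002222 K/W
  R_nickel alloy = (1/0.259 − 1/0.270)/(4πk) = 0.1573/(4π·10.8) = 0.001159 K/W
  R_fibreglass batt = (1/0.270 − 1/0.480)/(4πk) = 1.620/(4π·0.0443) = 2.911 K/W
  R_conv,out = 1/(4πr²h) = 1/(4π·0.480²·15.6) = 0.02214 K/W
ΣR = 2.936 K/W
ΔT = Q·ΣR = 65.7 × 2.936 = 192.9 K
Heat flows inward, so T_out = T_in + ΔT = -174 + 192.9 = 18.9 °C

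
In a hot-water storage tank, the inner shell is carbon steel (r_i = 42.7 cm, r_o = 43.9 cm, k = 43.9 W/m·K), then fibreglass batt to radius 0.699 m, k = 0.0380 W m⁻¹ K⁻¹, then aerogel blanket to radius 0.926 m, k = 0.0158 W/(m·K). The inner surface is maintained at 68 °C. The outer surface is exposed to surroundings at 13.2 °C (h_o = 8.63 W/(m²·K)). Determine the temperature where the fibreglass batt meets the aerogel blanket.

T = 40.6 °C

Treat each layer as a resistance in series:
  R_carbon steel = (1/0.427 − 1/0.439)/(4πk) = 0.06402/(4π·43.9) = 1.160×10^-4 K/W
  R_fibreglass batt = (1/0.439 − 1/0.699)/(4πk) = 0.8473/(4π·0.0380) = 1.774 K/W
  R_aerogel blanket = (1/0.699 − 1/0.926)/(4πk) = 0.3507/(4π·0.0158) = 1.766 K/W
  R_conv,out = 1/(4πr²h) = 1/(4π·0.926²·8.63) = 0.01075 K/W
ΣR = 1.160×10^-4 + 1.774 + 1.766 + 0.01075 = 3.551 K/W
Q = ΔT/ΣR = (68 °C − 13.2 °C)/3.551 = 15.43 W
From the inner boundary to the fibreglass batt/aerogel blanket interface, ΣR_partial = 1.774 K/W.
T_interface = T_in − Q·ΣR_partial = 68 °C − (15.43)(1.774) = 40.6 °C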